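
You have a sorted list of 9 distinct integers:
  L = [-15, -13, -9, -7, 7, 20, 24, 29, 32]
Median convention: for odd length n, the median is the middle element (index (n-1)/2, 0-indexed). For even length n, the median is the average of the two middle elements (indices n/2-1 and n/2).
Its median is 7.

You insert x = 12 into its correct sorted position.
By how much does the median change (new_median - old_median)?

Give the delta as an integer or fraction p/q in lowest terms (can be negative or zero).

Old median = 7
After inserting x = 12: new sorted = [-15, -13, -9, -7, 7, 12, 20, 24, 29, 32]
New median = 19/2
Delta = 19/2 - 7 = 5/2

Answer: 5/2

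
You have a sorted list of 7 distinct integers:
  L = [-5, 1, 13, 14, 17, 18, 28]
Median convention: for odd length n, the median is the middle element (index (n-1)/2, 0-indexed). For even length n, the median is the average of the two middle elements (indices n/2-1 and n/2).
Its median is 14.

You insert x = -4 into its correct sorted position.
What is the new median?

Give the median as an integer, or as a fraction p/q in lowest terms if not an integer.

Answer: 27/2

Derivation:
Old list (sorted, length 7): [-5, 1, 13, 14, 17, 18, 28]
Old median = 14
Insert x = -4
Old length odd (7). Middle was index 3 = 14.
New length even (8). New median = avg of two middle elements.
x = -4: 1 elements are < x, 6 elements are > x.
New sorted list: [-5, -4, 1, 13, 14, 17, 18, 28]
New median = 27/2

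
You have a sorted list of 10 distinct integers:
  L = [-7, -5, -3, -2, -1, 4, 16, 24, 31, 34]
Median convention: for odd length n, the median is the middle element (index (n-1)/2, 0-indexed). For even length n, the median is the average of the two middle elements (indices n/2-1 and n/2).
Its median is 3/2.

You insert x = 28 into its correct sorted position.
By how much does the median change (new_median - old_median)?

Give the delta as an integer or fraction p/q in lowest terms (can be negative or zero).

Answer: 5/2

Derivation:
Old median = 3/2
After inserting x = 28: new sorted = [-7, -5, -3, -2, -1, 4, 16, 24, 28, 31, 34]
New median = 4
Delta = 4 - 3/2 = 5/2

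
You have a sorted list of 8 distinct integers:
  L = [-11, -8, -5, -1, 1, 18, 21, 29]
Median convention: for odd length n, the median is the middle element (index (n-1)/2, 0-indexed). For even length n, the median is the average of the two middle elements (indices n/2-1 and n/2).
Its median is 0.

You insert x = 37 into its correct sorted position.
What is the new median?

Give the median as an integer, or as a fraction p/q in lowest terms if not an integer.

Answer: 1

Derivation:
Old list (sorted, length 8): [-11, -8, -5, -1, 1, 18, 21, 29]
Old median = 0
Insert x = 37
Old length even (8). Middle pair: indices 3,4 = -1,1.
New length odd (9). New median = single middle element.
x = 37: 8 elements are < x, 0 elements are > x.
New sorted list: [-11, -8, -5, -1, 1, 18, 21, 29, 37]
New median = 1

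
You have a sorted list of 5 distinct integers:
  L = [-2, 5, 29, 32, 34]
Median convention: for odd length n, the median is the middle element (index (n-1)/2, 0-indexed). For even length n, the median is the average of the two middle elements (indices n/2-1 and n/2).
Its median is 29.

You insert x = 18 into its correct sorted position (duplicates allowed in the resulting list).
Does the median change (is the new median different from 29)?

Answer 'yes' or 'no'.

Answer: yes

Derivation:
Old median = 29
Insert x = 18
New median = 47/2
Changed? yes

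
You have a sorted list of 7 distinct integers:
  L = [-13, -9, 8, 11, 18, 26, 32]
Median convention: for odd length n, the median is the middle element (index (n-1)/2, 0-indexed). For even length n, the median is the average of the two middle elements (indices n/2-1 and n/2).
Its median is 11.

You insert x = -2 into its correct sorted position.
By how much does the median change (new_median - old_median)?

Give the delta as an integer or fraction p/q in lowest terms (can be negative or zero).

Old median = 11
After inserting x = -2: new sorted = [-13, -9, -2, 8, 11, 18, 26, 32]
New median = 19/2
Delta = 19/2 - 11 = -3/2

Answer: -3/2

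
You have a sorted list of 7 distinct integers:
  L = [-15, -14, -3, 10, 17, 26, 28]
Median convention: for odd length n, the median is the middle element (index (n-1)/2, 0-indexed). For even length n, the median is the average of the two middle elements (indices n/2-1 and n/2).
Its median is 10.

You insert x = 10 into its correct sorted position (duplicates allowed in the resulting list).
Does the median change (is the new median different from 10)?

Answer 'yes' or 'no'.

Old median = 10
Insert x = 10
New median = 10
Changed? no

Answer: no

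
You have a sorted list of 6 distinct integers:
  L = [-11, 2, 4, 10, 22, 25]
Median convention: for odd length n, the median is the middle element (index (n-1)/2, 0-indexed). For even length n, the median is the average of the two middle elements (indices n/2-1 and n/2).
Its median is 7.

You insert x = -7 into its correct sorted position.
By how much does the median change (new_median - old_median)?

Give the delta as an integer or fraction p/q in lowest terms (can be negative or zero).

Answer: -3

Derivation:
Old median = 7
After inserting x = -7: new sorted = [-11, -7, 2, 4, 10, 22, 25]
New median = 4
Delta = 4 - 7 = -3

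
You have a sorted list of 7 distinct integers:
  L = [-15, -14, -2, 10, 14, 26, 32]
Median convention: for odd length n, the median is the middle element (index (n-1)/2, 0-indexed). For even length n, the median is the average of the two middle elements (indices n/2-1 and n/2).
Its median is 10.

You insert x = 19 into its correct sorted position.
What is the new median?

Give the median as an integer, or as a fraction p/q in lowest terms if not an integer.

Answer: 12

Derivation:
Old list (sorted, length 7): [-15, -14, -2, 10, 14, 26, 32]
Old median = 10
Insert x = 19
Old length odd (7). Middle was index 3 = 10.
New length even (8). New median = avg of two middle elements.
x = 19: 5 elements are < x, 2 elements are > x.
New sorted list: [-15, -14, -2, 10, 14, 19, 26, 32]
New median = 12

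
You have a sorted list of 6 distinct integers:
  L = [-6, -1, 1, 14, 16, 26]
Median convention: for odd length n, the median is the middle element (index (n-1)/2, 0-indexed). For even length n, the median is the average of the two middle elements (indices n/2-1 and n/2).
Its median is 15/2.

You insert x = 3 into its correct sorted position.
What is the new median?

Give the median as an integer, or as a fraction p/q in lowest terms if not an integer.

Answer: 3

Derivation:
Old list (sorted, length 6): [-6, -1, 1, 14, 16, 26]
Old median = 15/2
Insert x = 3
Old length even (6). Middle pair: indices 2,3 = 1,14.
New length odd (7). New median = single middle element.
x = 3: 3 elements are < x, 3 elements are > x.
New sorted list: [-6, -1, 1, 3, 14, 16, 26]
New median = 3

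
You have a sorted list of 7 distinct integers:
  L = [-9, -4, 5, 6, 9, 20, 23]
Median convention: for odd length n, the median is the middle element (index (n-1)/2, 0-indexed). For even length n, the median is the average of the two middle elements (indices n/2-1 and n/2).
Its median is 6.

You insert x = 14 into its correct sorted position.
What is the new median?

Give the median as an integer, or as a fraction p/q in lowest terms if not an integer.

Answer: 15/2

Derivation:
Old list (sorted, length 7): [-9, -4, 5, 6, 9, 20, 23]
Old median = 6
Insert x = 14
Old length odd (7). Middle was index 3 = 6.
New length even (8). New median = avg of two middle elements.
x = 14: 5 elements are < x, 2 elements are > x.
New sorted list: [-9, -4, 5, 6, 9, 14, 20, 23]
New median = 15/2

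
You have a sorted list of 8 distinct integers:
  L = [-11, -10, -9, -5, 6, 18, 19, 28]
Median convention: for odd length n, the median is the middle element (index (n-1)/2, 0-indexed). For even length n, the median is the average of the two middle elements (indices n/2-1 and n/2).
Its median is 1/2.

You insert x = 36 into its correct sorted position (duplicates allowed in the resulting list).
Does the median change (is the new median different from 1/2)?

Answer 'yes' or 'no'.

Answer: yes

Derivation:
Old median = 1/2
Insert x = 36
New median = 6
Changed? yes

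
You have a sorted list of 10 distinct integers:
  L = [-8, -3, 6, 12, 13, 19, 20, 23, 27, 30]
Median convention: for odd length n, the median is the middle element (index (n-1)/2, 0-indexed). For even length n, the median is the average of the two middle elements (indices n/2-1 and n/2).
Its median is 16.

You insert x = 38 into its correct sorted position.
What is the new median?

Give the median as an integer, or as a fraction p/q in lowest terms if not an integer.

Answer: 19

Derivation:
Old list (sorted, length 10): [-8, -3, 6, 12, 13, 19, 20, 23, 27, 30]
Old median = 16
Insert x = 38
Old length even (10). Middle pair: indices 4,5 = 13,19.
New length odd (11). New median = single middle element.
x = 38: 10 elements are < x, 0 elements are > x.
New sorted list: [-8, -3, 6, 12, 13, 19, 20, 23, 27, 30, 38]
New median = 19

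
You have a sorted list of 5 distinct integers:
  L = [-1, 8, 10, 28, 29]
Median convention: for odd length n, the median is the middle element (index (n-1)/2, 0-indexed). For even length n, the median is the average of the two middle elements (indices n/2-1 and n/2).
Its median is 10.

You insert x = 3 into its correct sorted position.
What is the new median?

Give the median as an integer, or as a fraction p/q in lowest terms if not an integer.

Old list (sorted, length 5): [-1, 8, 10, 28, 29]
Old median = 10
Insert x = 3
Old length odd (5). Middle was index 2 = 10.
New length even (6). New median = avg of two middle elements.
x = 3: 1 elements are < x, 4 elements are > x.
New sorted list: [-1, 3, 8, 10, 28, 29]
New median = 9

Answer: 9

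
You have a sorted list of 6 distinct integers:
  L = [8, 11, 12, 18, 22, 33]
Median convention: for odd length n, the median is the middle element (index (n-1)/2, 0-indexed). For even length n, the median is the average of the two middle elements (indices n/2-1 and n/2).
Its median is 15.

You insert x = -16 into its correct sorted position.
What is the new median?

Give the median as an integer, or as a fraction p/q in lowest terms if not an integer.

Answer: 12

Derivation:
Old list (sorted, length 6): [8, 11, 12, 18, 22, 33]
Old median = 15
Insert x = -16
Old length even (6). Middle pair: indices 2,3 = 12,18.
New length odd (7). New median = single middle element.
x = -16: 0 elements are < x, 6 elements are > x.
New sorted list: [-16, 8, 11, 12, 18, 22, 33]
New median = 12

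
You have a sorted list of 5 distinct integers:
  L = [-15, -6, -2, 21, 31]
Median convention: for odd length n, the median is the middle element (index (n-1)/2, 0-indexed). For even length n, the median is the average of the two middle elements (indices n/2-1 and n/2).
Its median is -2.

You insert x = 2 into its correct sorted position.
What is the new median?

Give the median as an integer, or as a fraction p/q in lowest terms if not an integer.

Old list (sorted, length 5): [-15, -6, -2, 21, 31]
Old median = -2
Insert x = 2
Old length odd (5). Middle was index 2 = -2.
New length even (6). New median = avg of two middle elements.
x = 2: 3 elements are < x, 2 elements are > x.
New sorted list: [-15, -6, -2, 2, 21, 31]
New median = 0

Answer: 0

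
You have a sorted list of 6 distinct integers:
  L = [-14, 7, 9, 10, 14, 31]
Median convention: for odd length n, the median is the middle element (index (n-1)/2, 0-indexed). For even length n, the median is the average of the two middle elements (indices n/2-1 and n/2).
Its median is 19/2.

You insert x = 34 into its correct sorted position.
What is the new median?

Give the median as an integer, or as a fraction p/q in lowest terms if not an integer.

Answer: 10

Derivation:
Old list (sorted, length 6): [-14, 7, 9, 10, 14, 31]
Old median = 19/2
Insert x = 34
Old length even (6). Middle pair: indices 2,3 = 9,10.
New length odd (7). New median = single middle element.
x = 34: 6 elements are < x, 0 elements are > x.
New sorted list: [-14, 7, 9, 10, 14, 31, 34]
New median = 10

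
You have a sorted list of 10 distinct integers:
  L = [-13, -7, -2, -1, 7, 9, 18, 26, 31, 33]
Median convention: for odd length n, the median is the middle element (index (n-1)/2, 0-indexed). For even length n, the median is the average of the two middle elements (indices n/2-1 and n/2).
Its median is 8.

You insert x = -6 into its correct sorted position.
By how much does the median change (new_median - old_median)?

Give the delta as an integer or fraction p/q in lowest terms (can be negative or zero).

Answer: -1

Derivation:
Old median = 8
After inserting x = -6: new sorted = [-13, -7, -6, -2, -1, 7, 9, 18, 26, 31, 33]
New median = 7
Delta = 7 - 8 = -1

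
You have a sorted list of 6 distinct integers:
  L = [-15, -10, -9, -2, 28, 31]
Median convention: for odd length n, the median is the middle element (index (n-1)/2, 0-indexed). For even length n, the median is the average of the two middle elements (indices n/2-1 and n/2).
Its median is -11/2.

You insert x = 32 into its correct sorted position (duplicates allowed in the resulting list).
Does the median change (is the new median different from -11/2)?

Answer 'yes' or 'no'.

Old median = -11/2
Insert x = 32
New median = -2
Changed? yes

Answer: yes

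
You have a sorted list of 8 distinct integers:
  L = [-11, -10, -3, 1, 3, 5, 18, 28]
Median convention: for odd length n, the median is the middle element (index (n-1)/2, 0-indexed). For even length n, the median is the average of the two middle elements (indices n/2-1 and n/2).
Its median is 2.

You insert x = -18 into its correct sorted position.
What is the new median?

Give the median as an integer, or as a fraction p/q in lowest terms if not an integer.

Old list (sorted, length 8): [-11, -10, -3, 1, 3, 5, 18, 28]
Old median = 2
Insert x = -18
Old length even (8). Middle pair: indices 3,4 = 1,3.
New length odd (9). New median = single middle element.
x = -18: 0 elements are < x, 8 elements are > x.
New sorted list: [-18, -11, -10, -3, 1, 3, 5, 18, 28]
New median = 1

Answer: 1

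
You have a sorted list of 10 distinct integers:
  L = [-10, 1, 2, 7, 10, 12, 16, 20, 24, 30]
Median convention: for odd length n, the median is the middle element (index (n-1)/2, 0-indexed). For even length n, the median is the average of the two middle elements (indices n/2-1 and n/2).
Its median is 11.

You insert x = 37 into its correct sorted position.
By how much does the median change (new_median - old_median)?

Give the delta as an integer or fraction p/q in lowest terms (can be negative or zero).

Old median = 11
After inserting x = 37: new sorted = [-10, 1, 2, 7, 10, 12, 16, 20, 24, 30, 37]
New median = 12
Delta = 12 - 11 = 1

Answer: 1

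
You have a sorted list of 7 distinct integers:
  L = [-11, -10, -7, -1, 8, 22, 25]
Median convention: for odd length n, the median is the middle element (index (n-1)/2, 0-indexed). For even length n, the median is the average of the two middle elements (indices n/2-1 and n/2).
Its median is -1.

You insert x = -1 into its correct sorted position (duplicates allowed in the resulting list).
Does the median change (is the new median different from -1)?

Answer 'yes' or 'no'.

Old median = -1
Insert x = -1
New median = -1
Changed? no

Answer: no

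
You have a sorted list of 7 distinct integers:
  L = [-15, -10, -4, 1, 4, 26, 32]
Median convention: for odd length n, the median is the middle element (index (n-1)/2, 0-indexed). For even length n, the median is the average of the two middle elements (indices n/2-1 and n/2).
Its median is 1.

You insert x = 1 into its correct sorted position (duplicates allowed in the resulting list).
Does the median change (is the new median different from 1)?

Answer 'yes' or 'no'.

Answer: no

Derivation:
Old median = 1
Insert x = 1
New median = 1
Changed? no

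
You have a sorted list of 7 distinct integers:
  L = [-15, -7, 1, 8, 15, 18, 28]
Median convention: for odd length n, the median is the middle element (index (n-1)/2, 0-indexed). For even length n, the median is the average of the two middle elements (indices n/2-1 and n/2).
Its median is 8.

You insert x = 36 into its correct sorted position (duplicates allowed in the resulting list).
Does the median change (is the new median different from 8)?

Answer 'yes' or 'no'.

Answer: yes

Derivation:
Old median = 8
Insert x = 36
New median = 23/2
Changed? yes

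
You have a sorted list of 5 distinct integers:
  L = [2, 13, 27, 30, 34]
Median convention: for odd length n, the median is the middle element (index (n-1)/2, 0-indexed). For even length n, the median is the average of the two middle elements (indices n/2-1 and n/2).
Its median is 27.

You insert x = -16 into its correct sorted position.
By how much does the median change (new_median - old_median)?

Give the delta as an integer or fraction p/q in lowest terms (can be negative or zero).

Old median = 27
After inserting x = -16: new sorted = [-16, 2, 13, 27, 30, 34]
New median = 20
Delta = 20 - 27 = -7

Answer: -7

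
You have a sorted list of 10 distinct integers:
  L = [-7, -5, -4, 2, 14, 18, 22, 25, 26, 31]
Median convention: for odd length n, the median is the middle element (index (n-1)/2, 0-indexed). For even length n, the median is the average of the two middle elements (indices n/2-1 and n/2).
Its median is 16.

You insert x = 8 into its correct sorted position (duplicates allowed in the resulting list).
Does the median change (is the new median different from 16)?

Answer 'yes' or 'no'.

Old median = 16
Insert x = 8
New median = 14
Changed? yes

Answer: yes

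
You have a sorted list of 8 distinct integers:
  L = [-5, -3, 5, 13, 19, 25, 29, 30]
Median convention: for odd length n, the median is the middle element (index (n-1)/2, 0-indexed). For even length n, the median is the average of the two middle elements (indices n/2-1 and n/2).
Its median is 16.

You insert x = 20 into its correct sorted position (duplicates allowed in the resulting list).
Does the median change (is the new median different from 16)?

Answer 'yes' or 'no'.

Answer: yes

Derivation:
Old median = 16
Insert x = 20
New median = 19
Changed? yes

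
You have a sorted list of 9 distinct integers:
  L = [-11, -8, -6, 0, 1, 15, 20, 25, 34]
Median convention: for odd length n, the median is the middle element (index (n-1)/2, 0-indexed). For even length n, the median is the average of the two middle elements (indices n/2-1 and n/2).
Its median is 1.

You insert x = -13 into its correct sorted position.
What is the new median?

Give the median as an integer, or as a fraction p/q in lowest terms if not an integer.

Answer: 1/2

Derivation:
Old list (sorted, length 9): [-11, -8, -6, 0, 1, 15, 20, 25, 34]
Old median = 1
Insert x = -13
Old length odd (9). Middle was index 4 = 1.
New length even (10). New median = avg of two middle elements.
x = -13: 0 elements are < x, 9 elements are > x.
New sorted list: [-13, -11, -8, -6, 0, 1, 15, 20, 25, 34]
New median = 1/2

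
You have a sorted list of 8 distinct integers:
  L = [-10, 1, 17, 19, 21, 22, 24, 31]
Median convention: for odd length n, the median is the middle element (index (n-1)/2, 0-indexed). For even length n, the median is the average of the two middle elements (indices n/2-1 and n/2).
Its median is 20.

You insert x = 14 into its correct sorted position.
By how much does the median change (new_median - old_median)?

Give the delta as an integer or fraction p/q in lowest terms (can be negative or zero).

Old median = 20
After inserting x = 14: new sorted = [-10, 1, 14, 17, 19, 21, 22, 24, 31]
New median = 19
Delta = 19 - 20 = -1

Answer: -1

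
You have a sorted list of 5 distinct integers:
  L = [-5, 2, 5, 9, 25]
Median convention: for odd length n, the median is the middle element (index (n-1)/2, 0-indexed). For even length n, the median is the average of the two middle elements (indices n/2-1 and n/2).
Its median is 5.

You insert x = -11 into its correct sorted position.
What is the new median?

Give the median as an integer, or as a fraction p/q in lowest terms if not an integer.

Answer: 7/2

Derivation:
Old list (sorted, length 5): [-5, 2, 5, 9, 25]
Old median = 5
Insert x = -11
Old length odd (5). Middle was index 2 = 5.
New length even (6). New median = avg of two middle elements.
x = -11: 0 elements are < x, 5 elements are > x.
New sorted list: [-11, -5, 2, 5, 9, 25]
New median = 7/2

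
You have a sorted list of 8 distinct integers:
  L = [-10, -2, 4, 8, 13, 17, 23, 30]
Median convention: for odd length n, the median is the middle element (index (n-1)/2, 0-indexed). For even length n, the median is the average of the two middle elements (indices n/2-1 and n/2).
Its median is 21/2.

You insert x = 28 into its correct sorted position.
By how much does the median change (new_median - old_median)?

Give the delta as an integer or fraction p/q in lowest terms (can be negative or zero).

Answer: 5/2

Derivation:
Old median = 21/2
After inserting x = 28: new sorted = [-10, -2, 4, 8, 13, 17, 23, 28, 30]
New median = 13
Delta = 13 - 21/2 = 5/2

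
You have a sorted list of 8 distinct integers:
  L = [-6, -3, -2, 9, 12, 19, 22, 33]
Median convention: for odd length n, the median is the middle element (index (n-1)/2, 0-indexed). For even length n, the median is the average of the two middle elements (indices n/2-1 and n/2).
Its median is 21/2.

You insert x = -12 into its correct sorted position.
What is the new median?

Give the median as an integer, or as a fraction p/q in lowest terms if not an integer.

Old list (sorted, length 8): [-6, -3, -2, 9, 12, 19, 22, 33]
Old median = 21/2
Insert x = -12
Old length even (8). Middle pair: indices 3,4 = 9,12.
New length odd (9). New median = single middle element.
x = -12: 0 elements are < x, 8 elements are > x.
New sorted list: [-12, -6, -3, -2, 9, 12, 19, 22, 33]
New median = 9

Answer: 9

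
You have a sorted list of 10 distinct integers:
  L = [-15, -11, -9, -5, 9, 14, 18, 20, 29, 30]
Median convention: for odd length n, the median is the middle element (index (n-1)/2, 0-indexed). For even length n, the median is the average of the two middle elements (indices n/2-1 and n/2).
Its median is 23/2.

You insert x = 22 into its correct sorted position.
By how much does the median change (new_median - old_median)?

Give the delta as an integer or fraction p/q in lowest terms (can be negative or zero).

Answer: 5/2

Derivation:
Old median = 23/2
After inserting x = 22: new sorted = [-15, -11, -9, -5, 9, 14, 18, 20, 22, 29, 30]
New median = 14
Delta = 14 - 23/2 = 5/2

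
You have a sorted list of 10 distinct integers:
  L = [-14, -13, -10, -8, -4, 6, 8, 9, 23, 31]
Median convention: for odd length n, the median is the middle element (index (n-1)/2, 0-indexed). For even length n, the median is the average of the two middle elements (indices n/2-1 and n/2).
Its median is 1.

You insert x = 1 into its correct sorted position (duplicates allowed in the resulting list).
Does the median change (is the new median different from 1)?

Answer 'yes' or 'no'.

Old median = 1
Insert x = 1
New median = 1
Changed? no

Answer: no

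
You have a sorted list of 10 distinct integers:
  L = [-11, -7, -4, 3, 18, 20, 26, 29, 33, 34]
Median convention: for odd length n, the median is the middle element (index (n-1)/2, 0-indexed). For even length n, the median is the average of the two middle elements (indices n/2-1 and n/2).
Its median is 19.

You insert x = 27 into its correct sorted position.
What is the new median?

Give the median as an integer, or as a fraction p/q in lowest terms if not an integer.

Old list (sorted, length 10): [-11, -7, -4, 3, 18, 20, 26, 29, 33, 34]
Old median = 19
Insert x = 27
Old length even (10). Middle pair: indices 4,5 = 18,20.
New length odd (11). New median = single middle element.
x = 27: 7 elements are < x, 3 elements are > x.
New sorted list: [-11, -7, -4, 3, 18, 20, 26, 27, 29, 33, 34]
New median = 20

Answer: 20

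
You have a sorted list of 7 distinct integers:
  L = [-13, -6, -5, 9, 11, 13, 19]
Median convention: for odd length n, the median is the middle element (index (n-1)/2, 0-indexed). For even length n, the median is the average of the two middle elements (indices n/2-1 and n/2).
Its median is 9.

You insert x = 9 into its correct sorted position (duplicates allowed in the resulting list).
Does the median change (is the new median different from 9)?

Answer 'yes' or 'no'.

Answer: no

Derivation:
Old median = 9
Insert x = 9
New median = 9
Changed? no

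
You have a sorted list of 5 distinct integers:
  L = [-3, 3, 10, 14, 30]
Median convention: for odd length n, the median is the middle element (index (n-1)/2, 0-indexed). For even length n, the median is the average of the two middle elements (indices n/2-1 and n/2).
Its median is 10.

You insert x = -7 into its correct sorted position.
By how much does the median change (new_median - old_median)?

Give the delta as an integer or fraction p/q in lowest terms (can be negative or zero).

Answer: -7/2

Derivation:
Old median = 10
After inserting x = -7: new sorted = [-7, -3, 3, 10, 14, 30]
New median = 13/2
Delta = 13/2 - 10 = -7/2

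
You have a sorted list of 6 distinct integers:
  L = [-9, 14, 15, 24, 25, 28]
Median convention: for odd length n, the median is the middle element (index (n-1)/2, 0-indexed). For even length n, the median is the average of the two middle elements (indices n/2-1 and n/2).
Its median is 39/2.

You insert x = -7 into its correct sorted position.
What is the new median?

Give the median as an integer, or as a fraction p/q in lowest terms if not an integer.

Old list (sorted, length 6): [-9, 14, 15, 24, 25, 28]
Old median = 39/2
Insert x = -7
Old length even (6). Middle pair: indices 2,3 = 15,24.
New length odd (7). New median = single middle element.
x = -7: 1 elements are < x, 5 elements are > x.
New sorted list: [-9, -7, 14, 15, 24, 25, 28]
New median = 15

Answer: 15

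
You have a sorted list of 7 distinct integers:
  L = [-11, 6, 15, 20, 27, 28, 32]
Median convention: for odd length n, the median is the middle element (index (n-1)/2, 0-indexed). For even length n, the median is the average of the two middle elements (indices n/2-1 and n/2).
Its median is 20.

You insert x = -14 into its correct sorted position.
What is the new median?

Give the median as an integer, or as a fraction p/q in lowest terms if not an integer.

Old list (sorted, length 7): [-11, 6, 15, 20, 27, 28, 32]
Old median = 20
Insert x = -14
Old length odd (7). Middle was index 3 = 20.
New length even (8). New median = avg of two middle elements.
x = -14: 0 elements are < x, 7 elements are > x.
New sorted list: [-14, -11, 6, 15, 20, 27, 28, 32]
New median = 35/2

Answer: 35/2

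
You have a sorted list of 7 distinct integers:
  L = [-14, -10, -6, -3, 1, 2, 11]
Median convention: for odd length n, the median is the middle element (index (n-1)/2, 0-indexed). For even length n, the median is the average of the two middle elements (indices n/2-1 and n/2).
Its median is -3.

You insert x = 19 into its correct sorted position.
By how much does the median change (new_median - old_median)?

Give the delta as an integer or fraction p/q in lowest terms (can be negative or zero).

Answer: 2

Derivation:
Old median = -3
After inserting x = 19: new sorted = [-14, -10, -6, -3, 1, 2, 11, 19]
New median = -1
Delta = -1 - -3 = 2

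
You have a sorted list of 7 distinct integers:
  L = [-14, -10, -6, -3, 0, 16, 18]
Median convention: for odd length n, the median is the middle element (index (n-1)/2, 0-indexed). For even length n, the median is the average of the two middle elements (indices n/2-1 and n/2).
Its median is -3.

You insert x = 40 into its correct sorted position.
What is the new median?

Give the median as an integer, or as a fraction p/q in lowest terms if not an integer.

Answer: -3/2

Derivation:
Old list (sorted, length 7): [-14, -10, -6, -3, 0, 16, 18]
Old median = -3
Insert x = 40
Old length odd (7). Middle was index 3 = -3.
New length even (8). New median = avg of two middle elements.
x = 40: 7 elements are < x, 0 elements are > x.
New sorted list: [-14, -10, -6, -3, 0, 16, 18, 40]
New median = -3/2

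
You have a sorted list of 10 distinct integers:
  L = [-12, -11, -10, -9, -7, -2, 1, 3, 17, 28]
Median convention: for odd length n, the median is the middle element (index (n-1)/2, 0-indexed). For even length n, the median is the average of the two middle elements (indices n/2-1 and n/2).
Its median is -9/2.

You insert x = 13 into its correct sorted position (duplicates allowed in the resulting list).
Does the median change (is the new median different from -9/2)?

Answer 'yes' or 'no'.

Answer: yes

Derivation:
Old median = -9/2
Insert x = 13
New median = -2
Changed? yes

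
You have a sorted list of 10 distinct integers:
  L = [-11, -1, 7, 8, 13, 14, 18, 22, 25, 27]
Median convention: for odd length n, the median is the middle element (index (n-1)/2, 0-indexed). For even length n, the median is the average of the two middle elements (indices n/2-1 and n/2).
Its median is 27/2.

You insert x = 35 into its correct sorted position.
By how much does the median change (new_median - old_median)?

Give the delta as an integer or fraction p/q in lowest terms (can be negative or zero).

Answer: 1/2

Derivation:
Old median = 27/2
After inserting x = 35: new sorted = [-11, -1, 7, 8, 13, 14, 18, 22, 25, 27, 35]
New median = 14
Delta = 14 - 27/2 = 1/2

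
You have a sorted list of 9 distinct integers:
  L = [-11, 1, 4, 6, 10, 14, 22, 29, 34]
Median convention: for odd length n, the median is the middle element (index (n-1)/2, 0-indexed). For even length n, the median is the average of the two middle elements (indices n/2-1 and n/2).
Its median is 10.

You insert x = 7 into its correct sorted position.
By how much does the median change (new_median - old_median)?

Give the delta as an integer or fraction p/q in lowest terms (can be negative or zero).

Old median = 10
After inserting x = 7: new sorted = [-11, 1, 4, 6, 7, 10, 14, 22, 29, 34]
New median = 17/2
Delta = 17/2 - 10 = -3/2

Answer: -3/2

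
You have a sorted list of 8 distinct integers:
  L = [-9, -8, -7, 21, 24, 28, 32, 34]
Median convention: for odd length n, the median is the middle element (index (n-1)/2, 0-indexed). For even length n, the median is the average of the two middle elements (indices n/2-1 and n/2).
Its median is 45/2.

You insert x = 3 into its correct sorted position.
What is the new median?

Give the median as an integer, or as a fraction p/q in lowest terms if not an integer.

Old list (sorted, length 8): [-9, -8, -7, 21, 24, 28, 32, 34]
Old median = 45/2
Insert x = 3
Old length even (8). Middle pair: indices 3,4 = 21,24.
New length odd (9). New median = single middle element.
x = 3: 3 elements are < x, 5 elements are > x.
New sorted list: [-9, -8, -7, 3, 21, 24, 28, 32, 34]
New median = 21

Answer: 21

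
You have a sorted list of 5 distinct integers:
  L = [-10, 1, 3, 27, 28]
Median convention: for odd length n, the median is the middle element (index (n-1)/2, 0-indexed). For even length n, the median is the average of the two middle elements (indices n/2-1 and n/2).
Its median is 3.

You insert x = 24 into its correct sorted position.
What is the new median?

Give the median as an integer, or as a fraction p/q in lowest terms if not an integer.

Answer: 27/2

Derivation:
Old list (sorted, length 5): [-10, 1, 3, 27, 28]
Old median = 3
Insert x = 24
Old length odd (5). Middle was index 2 = 3.
New length even (6). New median = avg of two middle elements.
x = 24: 3 elements are < x, 2 elements are > x.
New sorted list: [-10, 1, 3, 24, 27, 28]
New median = 27/2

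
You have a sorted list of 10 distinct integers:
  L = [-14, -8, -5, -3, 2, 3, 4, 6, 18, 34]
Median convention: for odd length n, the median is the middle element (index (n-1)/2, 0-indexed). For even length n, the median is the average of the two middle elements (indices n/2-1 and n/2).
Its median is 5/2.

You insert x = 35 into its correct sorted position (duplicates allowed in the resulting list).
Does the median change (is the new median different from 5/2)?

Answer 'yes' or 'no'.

Old median = 5/2
Insert x = 35
New median = 3
Changed? yes

Answer: yes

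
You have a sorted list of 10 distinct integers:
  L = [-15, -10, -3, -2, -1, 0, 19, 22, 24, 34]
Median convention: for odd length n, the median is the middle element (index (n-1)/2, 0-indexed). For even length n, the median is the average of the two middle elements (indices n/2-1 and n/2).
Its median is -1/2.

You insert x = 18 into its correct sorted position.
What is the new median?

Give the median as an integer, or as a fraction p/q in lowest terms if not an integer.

Answer: 0

Derivation:
Old list (sorted, length 10): [-15, -10, -3, -2, -1, 0, 19, 22, 24, 34]
Old median = -1/2
Insert x = 18
Old length even (10). Middle pair: indices 4,5 = -1,0.
New length odd (11). New median = single middle element.
x = 18: 6 elements are < x, 4 elements are > x.
New sorted list: [-15, -10, -3, -2, -1, 0, 18, 19, 22, 24, 34]
New median = 0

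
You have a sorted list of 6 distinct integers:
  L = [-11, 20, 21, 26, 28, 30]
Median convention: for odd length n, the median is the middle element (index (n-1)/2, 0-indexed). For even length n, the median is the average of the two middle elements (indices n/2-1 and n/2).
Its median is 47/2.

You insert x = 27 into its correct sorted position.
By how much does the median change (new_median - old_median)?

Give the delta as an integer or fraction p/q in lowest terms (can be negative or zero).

Old median = 47/2
After inserting x = 27: new sorted = [-11, 20, 21, 26, 27, 28, 30]
New median = 26
Delta = 26 - 47/2 = 5/2

Answer: 5/2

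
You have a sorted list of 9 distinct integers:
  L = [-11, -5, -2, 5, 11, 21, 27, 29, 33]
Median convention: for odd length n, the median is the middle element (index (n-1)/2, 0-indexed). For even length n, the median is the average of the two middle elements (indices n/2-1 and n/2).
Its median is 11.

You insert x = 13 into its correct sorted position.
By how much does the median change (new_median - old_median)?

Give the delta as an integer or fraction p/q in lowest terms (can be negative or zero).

Old median = 11
After inserting x = 13: new sorted = [-11, -5, -2, 5, 11, 13, 21, 27, 29, 33]
New median = 12
Delta = 12 - 11 = 1

Answer: 1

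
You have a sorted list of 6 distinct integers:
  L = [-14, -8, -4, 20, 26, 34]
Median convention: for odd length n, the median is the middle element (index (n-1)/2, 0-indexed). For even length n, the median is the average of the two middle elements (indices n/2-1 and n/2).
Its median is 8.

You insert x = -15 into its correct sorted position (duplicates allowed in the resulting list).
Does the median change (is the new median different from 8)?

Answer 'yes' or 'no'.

Old median = 8
Insert x = -15
New median = -4
Changed? yes

Answer: yes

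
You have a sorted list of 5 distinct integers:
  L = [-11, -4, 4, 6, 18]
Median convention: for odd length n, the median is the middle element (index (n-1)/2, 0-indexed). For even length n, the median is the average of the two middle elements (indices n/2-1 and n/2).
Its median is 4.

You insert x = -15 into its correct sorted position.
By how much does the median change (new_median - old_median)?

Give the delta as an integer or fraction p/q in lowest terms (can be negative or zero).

Answer: -4

Derivation:
Old median = 4
After inserting x = -15: new sorted = [-15, -11, -4, 4, 6, 18]
New median = 0
Delta = 0 - 4 = -4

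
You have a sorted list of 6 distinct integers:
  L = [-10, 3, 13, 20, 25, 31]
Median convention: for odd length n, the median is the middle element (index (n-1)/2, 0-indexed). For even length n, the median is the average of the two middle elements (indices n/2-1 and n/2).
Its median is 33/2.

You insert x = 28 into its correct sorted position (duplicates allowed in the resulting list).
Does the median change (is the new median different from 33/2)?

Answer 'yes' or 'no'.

Answer: yes

Derivation:
Old median = 33/2
Insert x = 28
New median = 20
Changed? yes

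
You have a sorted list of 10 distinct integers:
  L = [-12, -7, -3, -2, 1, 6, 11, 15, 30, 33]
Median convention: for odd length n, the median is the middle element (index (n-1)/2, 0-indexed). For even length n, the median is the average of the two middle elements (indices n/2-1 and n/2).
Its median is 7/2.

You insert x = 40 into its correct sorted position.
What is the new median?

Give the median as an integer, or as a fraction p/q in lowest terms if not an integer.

Old list (sorted, length 10): [-12, -7, -3, -2, 1, 6, 11, 15, 30, 33]
Old median = 7/2
Insert x = 40
Old length even (10). Middle pair: indices 4,5 = 1,6.
New length odd (11). New median = single middle element.
x = 40: 10 elements are < x, 0 elements are > x.
New sorted list: [-12, -7, -3, -2, 1, 6, 11, 15, 30, 33, 40]
New median = 6

Answer: 6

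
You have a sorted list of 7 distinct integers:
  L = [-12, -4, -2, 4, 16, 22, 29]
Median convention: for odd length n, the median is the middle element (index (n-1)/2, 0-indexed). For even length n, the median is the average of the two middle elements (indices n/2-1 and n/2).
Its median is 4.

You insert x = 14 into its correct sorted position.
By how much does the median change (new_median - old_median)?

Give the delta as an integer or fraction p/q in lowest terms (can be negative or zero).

Old median = 4
After inserting x = 14: new sorted = [-12, -4, -2, 4, 14, 16, 22, 29]
New median = 9
Delta = 9 - 4 = 5

Answer: 5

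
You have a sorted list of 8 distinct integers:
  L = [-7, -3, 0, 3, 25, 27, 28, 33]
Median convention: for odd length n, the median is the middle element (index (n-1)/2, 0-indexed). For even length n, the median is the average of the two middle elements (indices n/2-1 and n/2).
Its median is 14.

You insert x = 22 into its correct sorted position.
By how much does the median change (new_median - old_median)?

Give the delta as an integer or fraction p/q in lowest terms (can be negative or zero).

Answer: 8

Derivation:
Old median = 14
After inserting x = 22: new sorted = [-7, -3, 0, 3, 22, 25, 27, 28, 33]
New median = 22
Delta = 22 - 14 = 8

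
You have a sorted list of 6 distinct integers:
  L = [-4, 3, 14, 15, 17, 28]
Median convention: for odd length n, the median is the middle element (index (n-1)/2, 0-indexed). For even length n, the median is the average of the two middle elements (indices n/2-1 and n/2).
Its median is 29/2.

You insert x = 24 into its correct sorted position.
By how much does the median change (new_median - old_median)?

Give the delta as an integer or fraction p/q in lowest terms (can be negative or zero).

Answer: 1/2

Derivation:
Old median = 29/2
After inserting x = 24: new sorted = [-4, 3, 14, 15, 17, 24, 28]
New median = 15
Delta = 15 - 29/2 = 1/2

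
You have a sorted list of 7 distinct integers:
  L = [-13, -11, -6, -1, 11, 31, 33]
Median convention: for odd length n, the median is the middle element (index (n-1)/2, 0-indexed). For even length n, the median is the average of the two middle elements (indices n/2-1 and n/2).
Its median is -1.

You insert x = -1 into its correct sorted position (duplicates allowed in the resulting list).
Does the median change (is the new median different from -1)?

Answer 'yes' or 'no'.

Answer: no

Derivation:
Old median = -1
Insert x = -1
New median = -1
Changed? no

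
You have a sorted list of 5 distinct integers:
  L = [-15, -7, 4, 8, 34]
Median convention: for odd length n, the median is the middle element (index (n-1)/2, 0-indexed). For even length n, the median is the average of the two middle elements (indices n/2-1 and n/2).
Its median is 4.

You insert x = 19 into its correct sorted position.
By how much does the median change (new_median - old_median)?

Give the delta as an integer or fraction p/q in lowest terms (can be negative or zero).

Old median = 4
After inserting x = 19: new sorted = [-15, -7, 4, 8, 19, 34]
New median = 6
Delta = 6 - 4 = 2

Answer: 2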